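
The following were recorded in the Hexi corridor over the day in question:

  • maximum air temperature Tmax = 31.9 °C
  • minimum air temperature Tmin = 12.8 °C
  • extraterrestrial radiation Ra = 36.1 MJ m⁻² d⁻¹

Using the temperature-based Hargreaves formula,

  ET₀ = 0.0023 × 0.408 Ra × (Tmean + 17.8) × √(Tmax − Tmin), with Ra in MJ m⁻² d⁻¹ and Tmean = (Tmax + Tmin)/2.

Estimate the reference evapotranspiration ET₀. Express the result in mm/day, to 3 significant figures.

5.94 mm/day

Tmean = (31.9 + 12.8)/2 = 22.35 °C
0.408 Ra = 0.408 × 36.1 = 14.7288 mm/d equivalent
ET₀ = 0.0023 × 14.7288 × (22.35 + 17.8) × √19.1 = 0.0023 × 14.7288 × 40.15 × 4.3704 = 5.9443 mm/d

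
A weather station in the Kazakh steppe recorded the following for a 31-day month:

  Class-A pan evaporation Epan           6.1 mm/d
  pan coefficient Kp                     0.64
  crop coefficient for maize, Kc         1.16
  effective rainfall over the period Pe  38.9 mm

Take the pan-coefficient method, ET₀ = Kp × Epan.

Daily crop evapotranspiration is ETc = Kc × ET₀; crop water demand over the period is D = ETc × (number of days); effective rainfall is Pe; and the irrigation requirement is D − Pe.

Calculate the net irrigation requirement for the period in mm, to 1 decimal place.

ET₀ = 0.64 × 6.1 = 3.9040 mm/d
ETc = Kc × ET₀ = 1.16 × 3.9040 = 4.5286 mm/d
Crop demand D = ETc × 31 d = 4.5286 × 31 = 140.387 mm
D − Pe = 140.387 − 38.9 = 101.487 mm

101.5 mm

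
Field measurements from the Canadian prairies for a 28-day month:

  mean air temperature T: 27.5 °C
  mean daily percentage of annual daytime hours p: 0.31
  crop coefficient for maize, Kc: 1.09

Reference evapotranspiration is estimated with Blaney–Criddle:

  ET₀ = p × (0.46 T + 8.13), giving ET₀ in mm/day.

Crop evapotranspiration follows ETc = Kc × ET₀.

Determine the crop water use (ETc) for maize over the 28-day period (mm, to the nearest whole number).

197 mm

ET₀ = 0.31 × (0.46 × 27.5 + 8.13) = 0.31 × 20.780 = 6.4418 mm/d
ETc = Kc × ET₀ = 1.09 × 6.4418 = 7.0216 mm/d
Over 28 days: 7.0216 × 28 = 196.605 mm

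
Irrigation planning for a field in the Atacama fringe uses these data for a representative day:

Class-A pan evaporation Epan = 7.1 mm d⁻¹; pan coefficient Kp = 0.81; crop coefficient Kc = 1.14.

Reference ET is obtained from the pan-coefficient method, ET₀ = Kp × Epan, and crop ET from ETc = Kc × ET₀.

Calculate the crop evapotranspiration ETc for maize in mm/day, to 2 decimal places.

6.56 mm/day

ET₀ = 0.81 × 7.1 = 5.7510 mm/d
ETc = Kc × ET₀ = 1.14 × 5.7510 = 6.5561 mm/d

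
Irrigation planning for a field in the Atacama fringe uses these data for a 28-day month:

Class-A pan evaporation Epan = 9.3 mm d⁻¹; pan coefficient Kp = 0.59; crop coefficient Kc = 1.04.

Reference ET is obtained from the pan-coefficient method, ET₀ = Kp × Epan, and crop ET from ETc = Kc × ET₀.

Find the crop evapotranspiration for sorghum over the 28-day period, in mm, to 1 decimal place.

ET₀ = 0.59 × 9.3 = 5.4870 mm/d
ETc = Kc × ET₀ = 1.04 × 5.4870 = 5.7065 mm/d
Over 28 days: 5.7065 × 28 = 159.782 mm

159.8 mm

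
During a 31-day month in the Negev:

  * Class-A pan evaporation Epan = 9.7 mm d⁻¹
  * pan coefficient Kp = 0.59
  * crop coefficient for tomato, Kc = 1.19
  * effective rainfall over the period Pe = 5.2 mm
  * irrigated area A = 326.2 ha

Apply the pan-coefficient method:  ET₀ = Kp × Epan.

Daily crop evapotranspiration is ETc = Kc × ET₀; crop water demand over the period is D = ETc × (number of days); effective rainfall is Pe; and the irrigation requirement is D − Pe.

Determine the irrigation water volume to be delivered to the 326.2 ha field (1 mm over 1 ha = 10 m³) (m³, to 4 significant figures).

671700 m³

ET₀ = 0.59 × 9.7 = 5.7230 mm/d
ETc = Kc × ET₀ = 1.19 × 5.7230 = 6.8104 mm/d
Crop demand D = ETc × 31 d = 6.8104 × 31 = 211.122 mm
D − Pe = 211.122 − 5.2 = 205.922 mm
Volume = 205.922 mm × 326.2 ha × 10 = 671717.6 m³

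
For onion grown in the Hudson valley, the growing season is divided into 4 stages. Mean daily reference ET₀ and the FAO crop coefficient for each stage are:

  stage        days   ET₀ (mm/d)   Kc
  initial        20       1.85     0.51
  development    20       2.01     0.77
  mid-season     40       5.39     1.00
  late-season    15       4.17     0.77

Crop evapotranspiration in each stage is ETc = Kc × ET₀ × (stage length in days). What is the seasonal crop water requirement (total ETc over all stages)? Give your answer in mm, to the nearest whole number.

initial: 0.51 × 1.85 × 20 = 18.87 mm
development: 0.77 × 2.01 × 20 = 30.95 mm
mid-season: 1.00 × 5.39 × 40 = 215.60 mm
late-season: 0.77 × 4.17 × 15 = 48.16 mm
Seasonal total = 313.58 mm

314 mm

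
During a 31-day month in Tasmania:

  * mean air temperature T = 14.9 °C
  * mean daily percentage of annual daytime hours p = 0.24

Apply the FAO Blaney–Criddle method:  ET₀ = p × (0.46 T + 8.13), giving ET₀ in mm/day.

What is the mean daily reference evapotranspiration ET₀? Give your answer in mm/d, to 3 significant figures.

3.60 mm/d

ET₀ = 0.24 × (0.46 × 14.9 + 8.13) = 0.24 × 14.984 = 3.5962 mm/d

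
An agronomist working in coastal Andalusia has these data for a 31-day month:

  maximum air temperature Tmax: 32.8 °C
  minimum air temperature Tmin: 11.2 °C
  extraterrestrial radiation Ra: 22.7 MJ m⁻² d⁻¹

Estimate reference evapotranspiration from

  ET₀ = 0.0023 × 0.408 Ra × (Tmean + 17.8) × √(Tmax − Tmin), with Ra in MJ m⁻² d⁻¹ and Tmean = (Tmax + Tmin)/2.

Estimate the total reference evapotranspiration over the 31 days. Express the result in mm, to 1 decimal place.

122.1 mm

Tmean = (32.8 + 11.2)/2 = 22.00 °C
0.408 Ra = 0.408 × 22.7 = 9.2616 mm/d equivalent
ET₀ = 0.0023 × 9.2616 × (22.00 + 17.8) × √21.6 = 0.0023 × 9.2616 × 39.80 × 4.6476 = 3.9403 mm/d
Over 31 days: 3.9403 × 31 = 122.149 mm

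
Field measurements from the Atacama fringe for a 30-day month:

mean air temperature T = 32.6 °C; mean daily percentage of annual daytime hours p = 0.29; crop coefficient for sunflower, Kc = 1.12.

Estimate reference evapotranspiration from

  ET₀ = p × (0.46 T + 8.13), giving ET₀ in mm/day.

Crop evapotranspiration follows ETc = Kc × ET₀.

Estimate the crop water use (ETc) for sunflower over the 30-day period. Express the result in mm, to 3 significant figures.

225 mm

ET₀ = 0.29 × (0.46 × 32.6 + 8.13) = 0.29 × 23.126 = 6.7065 mm/d
ETc = Kc × ET₀ = 1.12 × 6.7065 = 7.5113 mm/d
Over 30 days: 7.5113 × 30 = 225.339 mm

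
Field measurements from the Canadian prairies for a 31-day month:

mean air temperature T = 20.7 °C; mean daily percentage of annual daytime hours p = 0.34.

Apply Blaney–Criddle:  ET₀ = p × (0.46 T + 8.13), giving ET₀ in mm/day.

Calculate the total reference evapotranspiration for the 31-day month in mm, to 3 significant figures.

186 mm

ET₀ = 0.34 × (0.46 × 20.7 + 8.13) = 0.34 × 17.652 = 6.0017 mm/d
Monthly total = 6.0017 × 31 = 186.053 mm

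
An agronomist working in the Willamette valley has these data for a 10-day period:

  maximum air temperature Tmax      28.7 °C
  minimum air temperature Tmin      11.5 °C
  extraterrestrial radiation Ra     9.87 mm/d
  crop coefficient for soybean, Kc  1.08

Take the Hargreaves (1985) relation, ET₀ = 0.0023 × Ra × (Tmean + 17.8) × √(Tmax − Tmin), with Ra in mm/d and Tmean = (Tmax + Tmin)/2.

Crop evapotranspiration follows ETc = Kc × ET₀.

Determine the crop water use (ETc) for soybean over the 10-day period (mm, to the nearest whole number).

Tmean = (28.7 + 11.5)/2 = 20.10 °C
ET₀ = 0.0023 × 9.87 × (20.10 + 17.8) × √17.2 = 0.0023 × 9.87 × 37.90 × 4.1473 = 3.5682 mm/d
ETc = Kc × ET₀ = 1.08 × 3.5682 = 3.8537 mm/d
Over 10 days: 3.8537 × 10 = 38.537 mm

39 mm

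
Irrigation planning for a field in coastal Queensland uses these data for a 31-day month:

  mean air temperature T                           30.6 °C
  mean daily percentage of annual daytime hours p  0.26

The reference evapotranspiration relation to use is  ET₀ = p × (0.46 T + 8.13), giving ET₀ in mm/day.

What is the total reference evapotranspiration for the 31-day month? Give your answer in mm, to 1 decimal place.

179.0 mm

ET₀ = 0.26 × (0.46 × 30.6 + 8.13) = 0.26 × 22.206 = 5.7736 mm/d
Monthly total = 5.7736 × 31 = 178.982 mm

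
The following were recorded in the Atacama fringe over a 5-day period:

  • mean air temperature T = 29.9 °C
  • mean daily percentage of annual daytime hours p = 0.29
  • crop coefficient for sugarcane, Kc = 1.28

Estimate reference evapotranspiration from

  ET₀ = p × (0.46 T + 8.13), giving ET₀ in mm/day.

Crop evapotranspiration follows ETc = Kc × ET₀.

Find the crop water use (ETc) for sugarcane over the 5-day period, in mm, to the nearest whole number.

ET₀ = 0.29 × (0.46 × 29.9 + 8.13) = 0.29 × 21.884 = 6.3464 mm/d
ETc = Kc × ET₀ = 1.28 × 6.3464 = 8.1234 mm/d
Over 5 days: 8.1234 × 5 = 40.617 mm

41 mm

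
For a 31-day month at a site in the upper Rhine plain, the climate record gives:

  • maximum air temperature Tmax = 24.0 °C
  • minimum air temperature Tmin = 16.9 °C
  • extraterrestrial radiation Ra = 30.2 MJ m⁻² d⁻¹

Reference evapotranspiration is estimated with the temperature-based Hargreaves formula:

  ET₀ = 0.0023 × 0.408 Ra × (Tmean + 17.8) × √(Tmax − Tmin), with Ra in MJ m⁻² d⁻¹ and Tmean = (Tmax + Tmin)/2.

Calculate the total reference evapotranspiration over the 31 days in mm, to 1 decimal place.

89.5 mm

Tmean = (24.0 + 16.9)/2 = 20.45 °C
0.408 Ra = 0.408 × 30.2 = 12.3216 mm/d equivalent
ET₀ = 0.0023 × 12.3216 × (20.45 + 17.8) × √7.1 = 0.0023 × 12.3216 × 38.25 × 2.6646 = 2.8884 mm/d
Over 31 days: 2.8884 × 31 = 89.540 mm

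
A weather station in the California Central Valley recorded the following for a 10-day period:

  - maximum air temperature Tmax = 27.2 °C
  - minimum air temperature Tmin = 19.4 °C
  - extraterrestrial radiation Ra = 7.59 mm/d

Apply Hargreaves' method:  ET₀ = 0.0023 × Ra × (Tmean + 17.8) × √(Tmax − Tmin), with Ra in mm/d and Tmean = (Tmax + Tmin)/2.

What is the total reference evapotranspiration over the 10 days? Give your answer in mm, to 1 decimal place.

20.0 mm

Tmean = (27.2 + 19.4)/2 = 23.30 °C
ET₀ = 0.0023 × 7.59 × (23.30 + 17.8) × √7.8 = 0.0023 × 7.59 × 41.10 × 2.7928 = 2.0038 mm/d
Over 10 days: 2.0038 × 10 = 20.038 mm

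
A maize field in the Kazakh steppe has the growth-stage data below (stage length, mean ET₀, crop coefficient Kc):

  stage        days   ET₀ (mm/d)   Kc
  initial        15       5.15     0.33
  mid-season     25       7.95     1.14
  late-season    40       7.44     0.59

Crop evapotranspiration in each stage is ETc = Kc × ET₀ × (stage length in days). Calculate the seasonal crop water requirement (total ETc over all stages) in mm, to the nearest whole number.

initial: 0.33 × 5.15 × 15 = 25.49 mm
mid-season: 1.14 × 7.95 × 25 = 226.58 mm
late-season: 0.59 × 7.44 × 40 = 175.58 mm
Seasonal total = 427.65 mm

428 mm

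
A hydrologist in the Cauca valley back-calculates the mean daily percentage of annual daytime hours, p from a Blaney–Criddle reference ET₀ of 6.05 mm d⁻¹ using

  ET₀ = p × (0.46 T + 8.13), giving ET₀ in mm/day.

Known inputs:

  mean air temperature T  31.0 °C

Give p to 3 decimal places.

p = ET₀ / (0.46 T + 8.13) = 6.05 / (0.46 × 31.0 + 8.13) = 6.05 / 22.390 = 0.2702

0.270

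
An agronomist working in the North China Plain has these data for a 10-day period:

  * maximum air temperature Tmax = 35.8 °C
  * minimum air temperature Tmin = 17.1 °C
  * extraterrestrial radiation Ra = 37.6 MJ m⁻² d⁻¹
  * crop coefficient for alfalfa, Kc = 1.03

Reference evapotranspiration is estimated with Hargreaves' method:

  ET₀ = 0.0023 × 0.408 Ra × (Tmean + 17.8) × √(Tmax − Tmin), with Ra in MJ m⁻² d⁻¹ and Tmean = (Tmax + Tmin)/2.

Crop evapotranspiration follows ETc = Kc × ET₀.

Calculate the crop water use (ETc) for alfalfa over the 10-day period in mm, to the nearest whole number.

70 mm

Tmean = (35.8 + 17.1)/2 = 26.45 °C
0.408 Ra = 0.408 × 37.6 = 15.3408 mm/d equivalent
ET₀ = 0.0023 × 15.3408 × (26.45 + 17.8) × √18.7 = 0.0023 × 15.3408 × 44.25 × 4.3243 = 6.7516 mm/d
ETc = Kc × ET₀ = 1.03 × 6.7516 = 6.9541 mm/d
Over 10 days: 6.9541 × 10 = 69.541 mm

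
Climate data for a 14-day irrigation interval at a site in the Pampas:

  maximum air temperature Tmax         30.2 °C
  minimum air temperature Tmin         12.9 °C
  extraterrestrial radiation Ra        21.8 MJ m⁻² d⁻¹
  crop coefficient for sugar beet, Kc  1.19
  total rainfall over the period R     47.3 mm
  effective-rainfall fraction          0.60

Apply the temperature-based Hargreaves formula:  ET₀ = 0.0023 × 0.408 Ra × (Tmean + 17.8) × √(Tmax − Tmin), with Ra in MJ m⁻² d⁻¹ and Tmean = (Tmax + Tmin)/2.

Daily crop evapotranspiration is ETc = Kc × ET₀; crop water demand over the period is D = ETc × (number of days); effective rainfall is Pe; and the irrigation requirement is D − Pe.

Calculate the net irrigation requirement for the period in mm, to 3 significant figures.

Tmean = (30.2 + 12.9)/2 = 21.55 °C
0.408 Ra = 0.408 × 21.8 = 8.8944 mm/d equivalent
ET₀ = 0.0023 × 8.8944 × (21.55 + 17.8) × √17.3 = 0.0023 × 8.8944 × 39.35 × 4.1593 = 3.3482 mm/d
ETc = Kc × ET₀ = 1.19 × 3.3482 = 3.9844 mm/d
Crop demand D = ETc × 14 d = 3.9844 × 14 = 55.782 mm
Pe = 0.60 × 47.3 = 28.380 mm
D − Pe = 55.782 − 28.380 = 27.402 mm

27.4 mm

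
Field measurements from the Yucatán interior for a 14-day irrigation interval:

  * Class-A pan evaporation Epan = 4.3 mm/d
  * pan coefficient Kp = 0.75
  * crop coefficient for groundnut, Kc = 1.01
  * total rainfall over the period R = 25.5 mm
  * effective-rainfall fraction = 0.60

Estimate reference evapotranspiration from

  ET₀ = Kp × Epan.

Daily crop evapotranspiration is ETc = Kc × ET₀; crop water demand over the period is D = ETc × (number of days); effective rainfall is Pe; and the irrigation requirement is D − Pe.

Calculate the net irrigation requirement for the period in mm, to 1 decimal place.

30.3 mm

ET₀ = 0.75 × 4.3 = 3.2250 mm/d
ETc = Kc × ET₀ = 1.01 × 3.2250 = 3.2573 mm/d
Crop demand D = ETc × 14 d = 3.2573 × 14 = 45.602 mm
Pe = 0.60 × 25.5 = 15.300 mm
D − Pe = 45.602 − 15.300 = 30.302 mm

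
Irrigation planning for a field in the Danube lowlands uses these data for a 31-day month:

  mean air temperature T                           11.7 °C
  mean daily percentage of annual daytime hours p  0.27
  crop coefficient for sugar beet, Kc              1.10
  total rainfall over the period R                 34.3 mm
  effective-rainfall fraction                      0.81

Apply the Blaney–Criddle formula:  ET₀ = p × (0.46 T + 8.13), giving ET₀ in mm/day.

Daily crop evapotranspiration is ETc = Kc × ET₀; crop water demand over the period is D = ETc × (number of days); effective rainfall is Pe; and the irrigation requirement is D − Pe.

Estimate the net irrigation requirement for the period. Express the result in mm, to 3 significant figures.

ET₀ = 0.27 × (0.46 × 11.7 + 8.13) = 0.27 × 13.512 = 3.6482 mm/d
ETc = Kc × ET₀ = 1.10 × 3.6482 = 4.0130 mm/d
Crop demand D = ETc × 31 d = 4.0130 × 31 = 124.403 mm
Pe = 0.81 × 34.3 = 27.783 mm
D − Pe = 124.403 − 27.783 = 96.620 mm

96.6 mm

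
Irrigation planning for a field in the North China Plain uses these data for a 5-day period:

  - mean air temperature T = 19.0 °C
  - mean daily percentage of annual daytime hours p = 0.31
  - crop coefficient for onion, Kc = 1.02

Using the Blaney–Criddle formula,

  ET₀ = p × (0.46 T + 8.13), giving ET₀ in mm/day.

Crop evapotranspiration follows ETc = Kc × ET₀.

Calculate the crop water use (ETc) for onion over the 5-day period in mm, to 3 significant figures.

ET₀ = 0.31 × (0.46 × 19.0 + 8.13) = 0.31 × 16.870 = 5.2297 mm/d
ETc = Kc × ET₀ = 1.02 × 5.2297 = 5.3343 mm/d
Over 5 days: 5.3343 × 5 = 26.672 mm

26.7 mm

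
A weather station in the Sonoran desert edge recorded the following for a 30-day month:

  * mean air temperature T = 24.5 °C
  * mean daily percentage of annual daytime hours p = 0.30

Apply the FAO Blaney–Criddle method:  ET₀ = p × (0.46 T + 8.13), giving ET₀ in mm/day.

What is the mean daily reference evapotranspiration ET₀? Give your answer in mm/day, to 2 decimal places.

5.82 mm/day

ET₀ = 0.30 × (0.46 × 24.5 + 8.13) = 0.30 × 19.400 = 5.8200 mm/d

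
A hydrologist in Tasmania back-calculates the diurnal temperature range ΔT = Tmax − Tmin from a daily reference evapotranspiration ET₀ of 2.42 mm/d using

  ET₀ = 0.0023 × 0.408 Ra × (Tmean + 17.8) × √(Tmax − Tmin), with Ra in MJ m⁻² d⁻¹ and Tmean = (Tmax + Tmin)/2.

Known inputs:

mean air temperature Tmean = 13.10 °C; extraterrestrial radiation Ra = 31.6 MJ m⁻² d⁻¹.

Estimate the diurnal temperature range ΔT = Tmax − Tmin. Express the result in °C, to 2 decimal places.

6.98 °C

√ΔT = ET₀ / [0.0023 × 0.408 × Ra × (Tmean+17.8)] = 2.42 / (0.0023 × 12.8928 × 30.90) = 2.6411
ΔT = 2.6411² = 6.975 °C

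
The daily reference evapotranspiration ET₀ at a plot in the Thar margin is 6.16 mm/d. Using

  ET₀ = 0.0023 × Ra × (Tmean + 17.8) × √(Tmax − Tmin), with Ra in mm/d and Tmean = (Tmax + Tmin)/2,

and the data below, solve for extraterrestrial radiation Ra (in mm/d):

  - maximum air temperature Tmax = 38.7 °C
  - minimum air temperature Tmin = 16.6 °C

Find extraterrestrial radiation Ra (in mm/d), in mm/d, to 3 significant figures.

12.5 mm/d

Tmean = 27.65 °C; √ΔT = 4.7011
Ra = ET₀ / [0.0023 × (Tmean+17.8) × √ΔT] = 6.16 / (0.0023 × 45.45 × 4.7011) = 12.535 mm/d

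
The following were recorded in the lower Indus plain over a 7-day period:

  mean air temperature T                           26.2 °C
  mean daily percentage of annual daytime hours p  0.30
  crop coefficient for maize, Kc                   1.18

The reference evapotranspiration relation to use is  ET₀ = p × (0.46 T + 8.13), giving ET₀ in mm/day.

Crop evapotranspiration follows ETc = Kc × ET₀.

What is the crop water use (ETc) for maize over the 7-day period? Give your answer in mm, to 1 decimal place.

ET₀ = 0.30 × (0.46 × 26.2 + 8.13) = 0.30 × 20.182 = 6.0546 mm/d
ETc = Kc × ET₀ = 1.18 × 6.0546 = 7.1444 mm/d
Over 7 days: 7.1444 × 7 = 50.011 mm

50.0 mm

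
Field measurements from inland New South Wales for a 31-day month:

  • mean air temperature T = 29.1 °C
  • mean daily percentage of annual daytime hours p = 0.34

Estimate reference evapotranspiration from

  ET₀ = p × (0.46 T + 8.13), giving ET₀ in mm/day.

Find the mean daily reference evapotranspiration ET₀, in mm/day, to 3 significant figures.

7.32 mm/day

ET₀ = 0.34 × (0.46 × 29.1 + 8.13) = 0.34 × 21.516 = 7.3154 mm/d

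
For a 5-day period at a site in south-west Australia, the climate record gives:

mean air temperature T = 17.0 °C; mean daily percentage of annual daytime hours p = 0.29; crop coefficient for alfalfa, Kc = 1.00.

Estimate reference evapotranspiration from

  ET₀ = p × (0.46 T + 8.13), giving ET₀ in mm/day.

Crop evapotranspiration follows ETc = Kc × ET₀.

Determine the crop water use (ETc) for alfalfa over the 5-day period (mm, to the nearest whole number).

ET₀ = 0.29 × (0.46 × 17.0 + 8.13) = 0.29 × 15.950 = 4.6255 mm/d
ETc = Kc × ET₀ = 1.00 × 4.6255 = 4.6255 mm/d
Over 5 days: 4.6255 × 5 = 23.128 mm

23 mm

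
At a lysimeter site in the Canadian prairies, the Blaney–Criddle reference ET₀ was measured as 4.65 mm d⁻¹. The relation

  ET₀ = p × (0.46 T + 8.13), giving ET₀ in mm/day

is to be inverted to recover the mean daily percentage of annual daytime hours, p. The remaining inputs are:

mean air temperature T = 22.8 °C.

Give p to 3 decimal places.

0.250

p = ET₀ / (0.46 T + 8.13) = 4.65 / (0.46 × 22.8 + 8.13) = 4.65 / 18.618 = 0.2498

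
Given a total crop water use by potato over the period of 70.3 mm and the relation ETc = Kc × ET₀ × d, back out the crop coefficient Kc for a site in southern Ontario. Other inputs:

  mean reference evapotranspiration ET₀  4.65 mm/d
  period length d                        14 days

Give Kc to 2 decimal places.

1.08

ETc = Kc × ET₀ × d  ⇒  Kc = ETc / (ET₀ × d)
Kc = 70.3 / (4.65 × 14) = 70.3 / 65.10 = 1.0799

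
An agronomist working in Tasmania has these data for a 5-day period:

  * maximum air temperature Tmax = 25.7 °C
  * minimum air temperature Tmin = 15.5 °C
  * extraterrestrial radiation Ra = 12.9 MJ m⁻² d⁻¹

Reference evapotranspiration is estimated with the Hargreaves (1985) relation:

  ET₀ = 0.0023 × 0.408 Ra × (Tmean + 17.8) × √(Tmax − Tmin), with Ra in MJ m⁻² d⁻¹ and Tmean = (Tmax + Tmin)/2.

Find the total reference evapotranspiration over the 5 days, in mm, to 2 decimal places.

7.42 mm

Tmean = (25.7 + 15.5)/2 = 20.60 °C
0.408 Ra = 0.408 × 12.9 = 5.2632 mm/d equivalent
ET₀ = 0.0023 × 5.2632 × (20.60 + 17.8) × √10.2 = 0.0023 × 5.2632 × 38.40 × 3.1937 = 1.4846 mm/d
Over 5 days: 1.4846 × 5 = 7.423 mm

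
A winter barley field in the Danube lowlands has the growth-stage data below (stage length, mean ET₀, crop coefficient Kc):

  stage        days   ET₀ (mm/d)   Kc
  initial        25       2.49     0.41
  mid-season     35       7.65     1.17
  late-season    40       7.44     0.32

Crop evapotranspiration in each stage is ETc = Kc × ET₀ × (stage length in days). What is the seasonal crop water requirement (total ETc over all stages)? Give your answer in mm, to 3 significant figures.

434 mm

initial: 0.41 × 2.49 × 25 = 25.52 mm
mid-season: 1.17 × 7.65 × 35 = 313.27 mm
late-season: 0.32 × 7.44 × 40 = 95.23 mm
Seasonal total = 434.02 mm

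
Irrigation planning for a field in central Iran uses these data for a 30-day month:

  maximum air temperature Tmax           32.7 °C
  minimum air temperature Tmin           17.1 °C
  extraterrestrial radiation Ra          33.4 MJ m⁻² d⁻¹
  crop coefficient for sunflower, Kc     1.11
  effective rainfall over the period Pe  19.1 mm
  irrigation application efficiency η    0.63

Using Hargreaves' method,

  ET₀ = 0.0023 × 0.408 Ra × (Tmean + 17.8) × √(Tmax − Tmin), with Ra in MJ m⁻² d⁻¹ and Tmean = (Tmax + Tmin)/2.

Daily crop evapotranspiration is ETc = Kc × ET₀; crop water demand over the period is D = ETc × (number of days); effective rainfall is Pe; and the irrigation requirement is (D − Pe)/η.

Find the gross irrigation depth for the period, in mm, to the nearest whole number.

249 mm

Tmean = (32.7 + 17.1)/2 = 24.90 °C
0.408 Ra = 0.408 × 33.4 = 13.6272 mm/d equivalent
ET₀ = 0.0023 × 13.6272 × (24.90 + 17.8) × √15.6 = 0.0023 × 13.6272 × 42.70 × 3.9497 = 5.2860 mm/d
ETc = Kc × ET₀ = 1.11 × 5.2860 = 5.8675 mm/d
Crop demand D = ETc × 30 d = 5.8675 × 30 = 176.025 mm
D − Pe = 176.025 − 19.1 = 156.925 mm
Gross irrigation = 156.925 / 0.63 = 249.087 mm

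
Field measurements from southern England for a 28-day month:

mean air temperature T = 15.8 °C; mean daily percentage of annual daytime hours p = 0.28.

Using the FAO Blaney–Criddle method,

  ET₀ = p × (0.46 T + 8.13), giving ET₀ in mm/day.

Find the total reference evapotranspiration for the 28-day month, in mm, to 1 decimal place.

ET₀ = 0.28 × (0.46 × 15.8 + 8.13) = 0.28 × 15.398 = 4.3114 mm/d
Monthly total = 4.3114 × 28 = 120.719 mm

120.7 mm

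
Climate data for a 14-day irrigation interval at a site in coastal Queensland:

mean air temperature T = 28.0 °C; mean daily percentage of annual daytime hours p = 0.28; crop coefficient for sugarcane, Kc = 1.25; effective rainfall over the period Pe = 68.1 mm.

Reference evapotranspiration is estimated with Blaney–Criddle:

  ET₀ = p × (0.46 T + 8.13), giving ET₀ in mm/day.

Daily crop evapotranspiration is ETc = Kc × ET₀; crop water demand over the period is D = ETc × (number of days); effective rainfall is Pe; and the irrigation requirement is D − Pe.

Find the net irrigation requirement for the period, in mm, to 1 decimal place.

ET₀ = 0.28 × (0.46 × 28.0 + 8.13) = 0.28 × 21.010 = 5.8828 mm/d
ETc = Kc × ET₀ = 1.25 × 5.8828 = 7.3535 mm/d
Crop demand D = ETc × 14 d = 7.3535 × 14 = 102.949 mm
D − Pe = 102.949 − 68.1 = 34.849 mm

34.8 mm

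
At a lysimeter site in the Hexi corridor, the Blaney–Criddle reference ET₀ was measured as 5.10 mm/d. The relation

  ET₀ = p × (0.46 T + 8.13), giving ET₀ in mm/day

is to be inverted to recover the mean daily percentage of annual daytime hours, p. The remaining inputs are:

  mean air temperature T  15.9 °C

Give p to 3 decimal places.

0.330

p = ET₀ / (0.46 T + 8.13) = 5.10 / (0.46 × 15.9 + 8.13) = 5.10 / 15.444 = 0.3302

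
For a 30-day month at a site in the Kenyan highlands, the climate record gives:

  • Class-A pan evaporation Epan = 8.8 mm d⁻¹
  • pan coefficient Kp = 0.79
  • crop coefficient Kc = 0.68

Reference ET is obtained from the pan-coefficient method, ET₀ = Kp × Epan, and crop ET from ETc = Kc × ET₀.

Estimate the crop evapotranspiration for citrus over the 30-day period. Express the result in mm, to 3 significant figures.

142 mm

ET₀ = 0.79 × 8.8 = 6.9520 mm/d
ETc = Kc × ET₀ = 0.68 × 6.9520 = 4.7274 mm/d
Over 30 days: 4.7274 × 30 = 141.822 mm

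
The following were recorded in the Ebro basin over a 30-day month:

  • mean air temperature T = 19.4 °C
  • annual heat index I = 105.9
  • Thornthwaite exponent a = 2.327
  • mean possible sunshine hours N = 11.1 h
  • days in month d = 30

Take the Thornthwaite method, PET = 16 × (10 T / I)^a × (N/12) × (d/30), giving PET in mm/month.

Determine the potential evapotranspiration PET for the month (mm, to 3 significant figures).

10T/I = 10 × 19.4 / 105.9 = 1.8319
(10T/I)^a = 1.8319^2.327 = 4.0905
Uncorrected PET = 16 × 4.0905 = 65.448 mm
Correction = (N/12)(d/30) = (11.1/12)(30/30) = 0.9250
PET = 65.448 × 0.9250 = 60.539 mm/month

60.5 mm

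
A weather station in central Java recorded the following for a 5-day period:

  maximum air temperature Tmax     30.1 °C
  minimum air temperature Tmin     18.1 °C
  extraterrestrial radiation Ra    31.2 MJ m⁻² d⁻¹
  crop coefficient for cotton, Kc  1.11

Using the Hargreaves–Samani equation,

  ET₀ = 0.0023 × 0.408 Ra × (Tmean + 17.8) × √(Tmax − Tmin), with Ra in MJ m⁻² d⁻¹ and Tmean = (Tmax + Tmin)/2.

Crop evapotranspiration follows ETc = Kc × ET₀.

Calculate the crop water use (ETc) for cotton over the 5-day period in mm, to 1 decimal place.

23.6 mm

Tmean = (30.1 + 18.1)/2 = 24.10 °C
0.408 Ra = 0.408 × 31.2 = 12.7296 mm/d equivalent
ET₀ = 0.0023 × 12.7296 × (24.10 + 17.8) × √12.0 = 0.0023 × 12.7296 × 41.90 × 3.4641 = 4.2496 mm/d
ETc = Kc × ET₀ = 1.11 × 4.2496 = 4.7171 mm/d
Over 5 days: 4.7171 × 5 = 23.586 mm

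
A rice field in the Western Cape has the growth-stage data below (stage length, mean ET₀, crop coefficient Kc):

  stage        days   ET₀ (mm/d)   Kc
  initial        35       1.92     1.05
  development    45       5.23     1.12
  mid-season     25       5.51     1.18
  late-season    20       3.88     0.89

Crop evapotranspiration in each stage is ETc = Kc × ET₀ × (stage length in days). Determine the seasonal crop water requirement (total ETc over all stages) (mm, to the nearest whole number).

566 mm

initial: 1.05 × 1.92 × 35 = 70.56 mm
development: 1.12 × 5.23 × 45 = 263.59 mm
mid-season: 1.18 × 5.51 × 25 = 162.55 mm
late-season: 0.89 × 3.88 × 20 = 69.06 mm
Seasonal total = 565.76 mm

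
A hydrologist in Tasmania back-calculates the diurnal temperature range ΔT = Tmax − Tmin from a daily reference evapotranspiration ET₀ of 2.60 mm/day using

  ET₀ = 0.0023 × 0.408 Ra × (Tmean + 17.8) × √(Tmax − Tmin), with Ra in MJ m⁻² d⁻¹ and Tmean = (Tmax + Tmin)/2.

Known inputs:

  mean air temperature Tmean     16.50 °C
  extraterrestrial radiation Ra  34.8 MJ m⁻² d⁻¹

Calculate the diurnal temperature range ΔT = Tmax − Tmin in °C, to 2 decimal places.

5.39 °C

√ΔT = ET₀ / [0.0023 × 0.408 × Ra × (Tmean+17.8)] = 2.60 / (0.0023 × 14.1984 × 34.30) = 2.3212
ΔT = 2.3212² = 5.388 °C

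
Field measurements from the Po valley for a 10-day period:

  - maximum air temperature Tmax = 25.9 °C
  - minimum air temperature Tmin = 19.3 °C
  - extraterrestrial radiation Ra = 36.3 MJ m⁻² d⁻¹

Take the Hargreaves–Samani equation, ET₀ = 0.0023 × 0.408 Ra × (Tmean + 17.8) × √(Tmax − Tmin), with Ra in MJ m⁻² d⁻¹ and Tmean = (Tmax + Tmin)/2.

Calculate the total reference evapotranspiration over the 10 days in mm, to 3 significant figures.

Tmean = (25.9 + 19.3)/2 = 22.60 °C
0.408 Ra = 0.408 × 36.3 = 14.8104 mm/d equivalent
ET₀ = 0.0023 × 14.8104 × (22.60 + 17.8) × √6.6 = 0.0023 × 14.8104 × 40.40 × 2.5690 = 3.5354 mm/d
Over 10 days: 3.5354 × 10 = 35.354 mm

35.4 mm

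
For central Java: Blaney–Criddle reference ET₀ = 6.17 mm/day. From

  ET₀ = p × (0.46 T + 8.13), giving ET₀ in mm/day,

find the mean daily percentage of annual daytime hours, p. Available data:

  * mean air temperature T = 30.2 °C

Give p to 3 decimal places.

0.280

p = ET₀ / (0.46 T + 8.13) = 6.17 / (0.46 × 30.2 + 8.13) = 6.17 / 22.022 = 0.2802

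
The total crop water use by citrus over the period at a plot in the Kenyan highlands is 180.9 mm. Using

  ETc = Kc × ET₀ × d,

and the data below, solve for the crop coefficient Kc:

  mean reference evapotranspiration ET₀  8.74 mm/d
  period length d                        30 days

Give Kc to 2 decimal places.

0.69

ETc = Kc × ET₀ × d  ⇒  Kc = ETc / (ET₀ × d)
Kc = 180.9 / (8.74 × 30) = 180.9 / 262.20 = 0.6899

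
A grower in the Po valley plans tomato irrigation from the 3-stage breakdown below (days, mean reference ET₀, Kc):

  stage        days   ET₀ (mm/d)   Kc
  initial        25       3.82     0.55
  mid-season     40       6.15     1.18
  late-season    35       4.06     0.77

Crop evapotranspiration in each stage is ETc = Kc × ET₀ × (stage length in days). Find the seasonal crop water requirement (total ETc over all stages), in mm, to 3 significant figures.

initial: 0.55 × 3.82 × 25 = 52.53 mm
mid-season: 1.18 × 6.15 × 40 = 290.28 mm
late-season: 0.77 × 4.06 × 35 = 109.42 mm
Seasonal total = 452.23 mm

452 mm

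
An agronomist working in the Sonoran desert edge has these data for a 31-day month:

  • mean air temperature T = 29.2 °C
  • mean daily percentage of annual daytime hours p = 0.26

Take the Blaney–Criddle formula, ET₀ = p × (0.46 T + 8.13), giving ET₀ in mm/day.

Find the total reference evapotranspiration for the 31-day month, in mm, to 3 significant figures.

174 mm

ET₀ = 0.26 × (0.46 × 29.2 + 8.13) = 0.26 × 21.562 = 5.6061 mm/d
Monthly total = 5.6061 × 31 = 173.789 mm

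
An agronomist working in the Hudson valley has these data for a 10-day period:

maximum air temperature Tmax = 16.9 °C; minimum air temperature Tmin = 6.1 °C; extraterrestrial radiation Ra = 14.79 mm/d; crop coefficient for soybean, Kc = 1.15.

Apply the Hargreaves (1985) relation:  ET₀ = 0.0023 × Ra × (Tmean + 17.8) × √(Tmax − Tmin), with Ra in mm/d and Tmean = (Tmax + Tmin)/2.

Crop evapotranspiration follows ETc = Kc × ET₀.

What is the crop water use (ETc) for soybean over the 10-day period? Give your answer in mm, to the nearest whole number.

38 mm

Tmean = (16.9 + 6.1)/2 = 11.50 °C
ET₀ = 0.0023 × 14.79 × (11.50 + 17.8) × √10.8 = 0.0023 × 14.79 × 29.30 × 3.2863 = 3.2754 mm/d
ETc = Kc × ET₀ = 1.15 × 3.2754 = 3.7667 mm/d
Over 10 days: 3.7667 × 10 = 37.667 mm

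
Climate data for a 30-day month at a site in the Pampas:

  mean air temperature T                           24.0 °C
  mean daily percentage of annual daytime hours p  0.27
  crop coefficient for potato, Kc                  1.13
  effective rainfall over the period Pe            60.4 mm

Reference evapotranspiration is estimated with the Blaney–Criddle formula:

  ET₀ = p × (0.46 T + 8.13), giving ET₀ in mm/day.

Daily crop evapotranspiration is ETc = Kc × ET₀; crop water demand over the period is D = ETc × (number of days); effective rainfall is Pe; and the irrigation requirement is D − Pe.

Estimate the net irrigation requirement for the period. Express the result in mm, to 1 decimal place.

115.1 mm

ET₀ = 0.27 × (0.46 × 24.0 + 8.13) = 0.27 × 19.170 = 5.1759 mm/d
ETc = Kc × ET₀ = 1.13 × 5.1759 = 5.8488 mm/d
Crop demand D = ETc × 30 d = 5.8488 × 30 = 175.464 mm
D − Pe = 175.464 − 60.4 = 115.064 mm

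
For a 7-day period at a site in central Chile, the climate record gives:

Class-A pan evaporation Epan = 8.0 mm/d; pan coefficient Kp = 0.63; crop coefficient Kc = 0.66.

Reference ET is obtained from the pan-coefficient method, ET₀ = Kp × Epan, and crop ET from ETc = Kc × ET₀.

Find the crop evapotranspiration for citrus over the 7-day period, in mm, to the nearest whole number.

ET₀ = 0.63 × 8.0 = 5.0400 mm/d
ETc = Kc × ET₀ = 0.66 × 5.0400 = 3.3264 mm/d
Over 7 days: 3.3264 × 7 = 23.285 mm

23 mm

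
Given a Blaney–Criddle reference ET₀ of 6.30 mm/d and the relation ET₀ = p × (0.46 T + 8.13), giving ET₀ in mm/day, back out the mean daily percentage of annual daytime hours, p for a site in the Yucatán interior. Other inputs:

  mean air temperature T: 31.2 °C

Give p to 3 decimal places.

p = ET₀ / (0.46 T + 8.13) = 6.30 / (0.46 × 31.2 + 8.13) = 6.30 / 22.482 = 0.2802

0.280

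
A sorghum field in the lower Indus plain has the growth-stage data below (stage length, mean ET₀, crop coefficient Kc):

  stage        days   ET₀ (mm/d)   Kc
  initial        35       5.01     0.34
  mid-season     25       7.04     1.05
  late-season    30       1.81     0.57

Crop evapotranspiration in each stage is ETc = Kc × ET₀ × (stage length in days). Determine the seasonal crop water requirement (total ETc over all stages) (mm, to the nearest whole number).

275 mm

initial: 0.34 × 5.01 × 35 = 59.62 mm
mid-season: 1.05 × 7.04 × 25 = 184.80 mm
late-season: 0.57 × 1.81 × 30 = 30.95 mm
Seasonal total = 275.37 mm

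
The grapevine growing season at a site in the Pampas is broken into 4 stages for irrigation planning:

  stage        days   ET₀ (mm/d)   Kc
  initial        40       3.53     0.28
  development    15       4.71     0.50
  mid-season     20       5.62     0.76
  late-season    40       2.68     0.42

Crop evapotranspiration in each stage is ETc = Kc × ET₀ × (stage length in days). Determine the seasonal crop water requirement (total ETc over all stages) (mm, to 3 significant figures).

initial: 0.28 × 3.53 × 40 = 39.54 mm
development: 0.50 × 4.71 × 15 = 35.33 mm
mid-season: 0.76 × 5.62 × 20 = 85.42 mm
late-season: 0.42 × 2.68 × 40 = 45.02 mm
Seasonal total = 205.31 mm

205 mm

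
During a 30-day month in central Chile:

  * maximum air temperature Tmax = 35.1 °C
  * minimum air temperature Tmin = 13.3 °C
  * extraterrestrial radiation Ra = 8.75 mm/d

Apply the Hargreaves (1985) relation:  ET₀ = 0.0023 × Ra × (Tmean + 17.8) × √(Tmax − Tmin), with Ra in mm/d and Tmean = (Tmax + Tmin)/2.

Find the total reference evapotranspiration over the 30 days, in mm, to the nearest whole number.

Tmean = (35.1 + 13.3)/2 = 24.20 °C
ET₀ = 0.0023 × 8.75 × (24.20 + 17.8) × √21.8 = 0.0023 × 8.75 × 42.00 × 4.6690 = 3.9465 mm/d
Over 30 days: 3.9465 × 30 = 118.395 mm

118 mm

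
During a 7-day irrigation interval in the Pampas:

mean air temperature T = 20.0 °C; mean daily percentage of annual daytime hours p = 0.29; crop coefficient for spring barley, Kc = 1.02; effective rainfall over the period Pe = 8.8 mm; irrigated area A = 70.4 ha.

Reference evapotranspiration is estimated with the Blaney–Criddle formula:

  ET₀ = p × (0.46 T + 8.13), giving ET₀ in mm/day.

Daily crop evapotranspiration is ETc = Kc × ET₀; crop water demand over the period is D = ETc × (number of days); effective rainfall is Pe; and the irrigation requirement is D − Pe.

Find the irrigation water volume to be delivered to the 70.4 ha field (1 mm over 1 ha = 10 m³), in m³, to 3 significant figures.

19100 m³

ET₀ = 0.29 × (0.46 × 20.0 + 8.13) = 0.29 × 17.330 = 5.0257 mm/d
ETc = Kc × ET₀ = 1.02 × 5.0257 = 5.1262 mm/d
Crop demand D = ETc × 7 d = 5.1262 × 7 = 35.883 mm
D − Pe = 35.883 − 8.8 = 27.083 mm
Volume = 27.083 mm × 70.4 ha × 10 = 19066.4 m³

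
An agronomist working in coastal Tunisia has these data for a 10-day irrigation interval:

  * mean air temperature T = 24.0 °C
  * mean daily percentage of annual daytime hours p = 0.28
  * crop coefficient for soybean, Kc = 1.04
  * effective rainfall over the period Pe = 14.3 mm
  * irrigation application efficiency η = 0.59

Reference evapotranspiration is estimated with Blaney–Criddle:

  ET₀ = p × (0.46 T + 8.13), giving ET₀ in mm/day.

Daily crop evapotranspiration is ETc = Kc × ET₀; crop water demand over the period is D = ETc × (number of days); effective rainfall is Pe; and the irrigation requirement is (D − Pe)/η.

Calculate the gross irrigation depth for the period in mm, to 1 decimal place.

ET₀ = 0.28 × (0.46 × 24.0 + 8.13) = 0.28 × 19.170 = 5.3676 mm/d
ETc = Kc × ET₀ = 1.04 × 5.3676 = 5.5823 mm/d
Crop demand D = ETc × 10 d = 5.5823 × 10 = 55.823 mm
D − Pe = 55.823 − 14.3 = 41.523 mm
Gross irrigation = 41.523 / 0.59 = 70.378 mm

70.4 mm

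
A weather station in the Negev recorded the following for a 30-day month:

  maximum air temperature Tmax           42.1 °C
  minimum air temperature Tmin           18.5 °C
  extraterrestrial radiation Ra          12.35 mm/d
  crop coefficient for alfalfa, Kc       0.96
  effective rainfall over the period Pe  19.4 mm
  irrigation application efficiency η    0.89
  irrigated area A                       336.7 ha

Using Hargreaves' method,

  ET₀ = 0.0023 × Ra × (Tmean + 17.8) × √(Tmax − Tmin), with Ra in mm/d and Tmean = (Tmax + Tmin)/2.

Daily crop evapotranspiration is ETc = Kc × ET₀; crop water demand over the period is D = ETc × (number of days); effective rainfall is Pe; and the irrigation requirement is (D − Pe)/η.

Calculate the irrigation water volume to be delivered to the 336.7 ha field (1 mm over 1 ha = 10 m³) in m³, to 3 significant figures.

650000 m³

Tmean = (42.1 + 18.5)/2 = 30.30 °C
ET₀ = 0.0023 × 12.35 × (30.30 + 17.8) × √23.6 = 0.0023 × 12.35 × 48.10 × 4.8580 = 6.6374 mm/d
ETc = Kc × ET₀ = 0.96 × 6.6374 = 6.3719 mm/d
Crop demand D = ETc × 30 d = 6.3719 × 30 = 191.157 mm
D − Pe = 191.157 − 19.4 = 171.757 mm
Gross irrigation = 171.757 / 0.89 = 192.985 mm
Volume = 192.985 mm × 336.7 ha × 10 = 649780.5 m³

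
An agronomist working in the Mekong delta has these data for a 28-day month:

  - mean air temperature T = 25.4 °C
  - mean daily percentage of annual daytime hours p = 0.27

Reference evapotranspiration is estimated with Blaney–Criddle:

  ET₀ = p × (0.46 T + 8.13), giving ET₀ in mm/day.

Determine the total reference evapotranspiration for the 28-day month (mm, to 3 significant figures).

ET₀ = 0.27 × (0.46 × 25.4 + 8.13) = 0.27 × 19.814 = 5.3498 mm/d
Monthly total = 5.3498 × 28 = 149.794 mm

150 mm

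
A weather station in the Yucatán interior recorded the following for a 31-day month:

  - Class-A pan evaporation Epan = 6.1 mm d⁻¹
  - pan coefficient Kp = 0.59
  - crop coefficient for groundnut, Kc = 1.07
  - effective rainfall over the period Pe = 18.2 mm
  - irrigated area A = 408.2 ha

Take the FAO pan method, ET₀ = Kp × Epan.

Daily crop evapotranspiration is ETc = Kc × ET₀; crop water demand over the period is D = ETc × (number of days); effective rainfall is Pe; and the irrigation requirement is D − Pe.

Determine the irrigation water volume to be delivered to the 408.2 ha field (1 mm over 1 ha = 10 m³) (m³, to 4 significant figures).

413000 m³

ET₀ = 0.59 × 6.1 = 3.5990 mm/d
ETc = Kc × ET₀ = 1.07 × 3.5990 = 3.8509 mm/d
Crop demand D = ETc × 31 d = 3.8509 × 31 = 119.378 mm
D − Pe = 119.378 − 18.2 = 101.178 mm
Volume = 101.178 mm × 408.2 ha × 10 = 413008.6 m³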